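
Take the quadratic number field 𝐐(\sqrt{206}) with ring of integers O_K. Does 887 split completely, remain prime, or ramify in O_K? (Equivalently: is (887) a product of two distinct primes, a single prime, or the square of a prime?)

887 remains inert

Since 206 ≢ 1 mod 4, the ring of integers is ℤ[√206] with discriminant 4·206 = 824.
disc(K) = 824 is not divisible by 887; 887 is unramified.
Legendre symbol by Euler's criterion: (206/887) ≡ 206^443 ≡ 886 (mod 887), i.e. (206/887) = -1.
Legendre symbol -1 ⇒ 887 is inert.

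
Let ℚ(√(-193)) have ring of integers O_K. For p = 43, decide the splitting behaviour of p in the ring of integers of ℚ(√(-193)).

Since -193 ≢ 1 mod 4, the ring of integers is ℤ[√-193] with discriminant 4·(-193) = -772.
43 ∤ -772, so 43 is unramified.
Legendre symbol by Euler's criterion: (-193/43) ≡ (-193)^21 ≡ 42 (mod 43), i.e. (-193/43) = -1.
d is a non-residue mod p, hence 43 remains inert in O_K.

p is inert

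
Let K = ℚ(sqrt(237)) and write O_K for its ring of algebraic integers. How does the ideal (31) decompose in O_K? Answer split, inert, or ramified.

237 mod 4 = 1, hence disc K = 237 and O_K = ℤ[(1+√237)/2].
31 ∤ 237, so 31 is unramified.
(237/31) = 20^15 mod 31 = 1, giving Legendre symbol 1.
(237/31) = 1, so 31 splits.

31 splits in O_K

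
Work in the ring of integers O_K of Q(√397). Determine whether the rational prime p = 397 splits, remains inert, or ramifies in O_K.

ramified — (397) = 𝔭²

d = 397 ≡ 1 (mod 4), so O_K = ℤ[(1+√397)/2] and disc(K) = d = 397.
disc(K) = 397 = 397·1, so p = 397 is ramified.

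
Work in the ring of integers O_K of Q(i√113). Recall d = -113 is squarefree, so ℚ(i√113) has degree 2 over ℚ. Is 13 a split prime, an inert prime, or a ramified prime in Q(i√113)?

Since -113 ≢ 1 mod 4, the ring of integers is ℤ[√-113] with discriminant 4·(-113) = -452.
13 ∤ -452, so 13 is unramified.
Euler's criterion: (-113)^6 mod 13 = 1. Thus (-113|13) = 1.
d is a quadratic residue mod p, hence 13 splits in O_K.

split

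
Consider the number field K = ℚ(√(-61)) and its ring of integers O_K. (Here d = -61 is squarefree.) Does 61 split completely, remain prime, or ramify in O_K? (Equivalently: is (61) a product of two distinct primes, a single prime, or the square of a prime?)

d = -61 ≡ 3 (mod 4), so O_K = ℤ[√-61] and disc(K) = 4d = -244.
disc(K) = -244 = 61·(-4), so p = 61 is ramified.

p ramifies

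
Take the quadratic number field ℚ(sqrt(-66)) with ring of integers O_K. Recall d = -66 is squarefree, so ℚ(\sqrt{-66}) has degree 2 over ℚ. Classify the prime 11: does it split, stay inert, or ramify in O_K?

Since -66 ≢ 1 mod 4, the ring of integers is ℤ[√-66] with discriminant 4·(-66) = -264.
disc(K) = -264 = 11·(-24), so p = 11 is ramified.

11 is ramified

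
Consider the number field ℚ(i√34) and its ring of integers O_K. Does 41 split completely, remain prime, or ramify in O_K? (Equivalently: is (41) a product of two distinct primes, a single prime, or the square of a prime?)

Since -34 ≢ 1 mod 4, the ring of integers is ℤ[√-34] with discriminant 4·(-34) = -136.
disc(K) = -136 is not divisible by 41; 41 is unramified.
Euler's criterion: (-34)^20 mod 41 = 40. Thus (-34|41) = -1.
(-34/41) = -1, so 41 is inert.

inert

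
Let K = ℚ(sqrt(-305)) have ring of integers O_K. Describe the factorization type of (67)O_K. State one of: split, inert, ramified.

inert

d = -305 ≡ 3 (mod 4), so O_K = ℤ[√-305] and disc(K) = 4d = -1220.
Since gcd(67, -1220) = 1 the prime 67 does not ramify.
Legendre symbol by Euler's criterion: (-305/67) ≡ (-305)^33 ≡ 66 (mod 67), i.e. (-305/67) = -1.
d is a non-residue mod p, hence 67 remains inert in O_K.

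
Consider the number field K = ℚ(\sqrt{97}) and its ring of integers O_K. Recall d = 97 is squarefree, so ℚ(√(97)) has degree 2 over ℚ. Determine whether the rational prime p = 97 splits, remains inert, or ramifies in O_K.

ramifies in O_K

Since 97 ≡ 1 mod 4, the ring of integers is ℤ[(1+√97)/2] with discriminant 97.
disc(K) = 97 = 97·1, so p = 97 is ramified.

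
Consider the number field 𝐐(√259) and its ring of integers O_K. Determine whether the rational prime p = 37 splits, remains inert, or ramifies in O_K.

Since 259 ≢ 1 mod 4, the ring of integers is ℤ[√259] with discriminant 4·259 = 1036.
Ramification test: 37 | 1036. The prime 37 ramifies in K.

37 is ramified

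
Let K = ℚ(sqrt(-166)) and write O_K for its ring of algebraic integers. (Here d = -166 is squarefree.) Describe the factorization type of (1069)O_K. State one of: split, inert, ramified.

d = -166 ≡ 2 (mod 4), so O_K = ℤ[√-166] and disc(K) = 4d = -664.
1069 ∤ -664, so 1069 is unramified.
Euler's criterion: (-166)^534 mod 1069 = 1. Thus (-166|1069) = 1.
(-166/1069) = 1, so 1069 splits.

splits completely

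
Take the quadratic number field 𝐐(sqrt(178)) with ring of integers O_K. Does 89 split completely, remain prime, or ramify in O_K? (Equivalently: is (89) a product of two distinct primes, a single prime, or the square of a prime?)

d = 178 ≡ 2 (mod 4), so O_K = ℤ[√178] and disc(K) = 4d = 712.
disc(K) = 712 = 89·8, so p = 89 is ramified.

ramified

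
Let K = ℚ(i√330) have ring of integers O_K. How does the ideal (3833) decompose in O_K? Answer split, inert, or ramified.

Since -330 ≢ 1 mod 4, the ring of integers is ℤ[√-330] with discriminant 4·(-330) = -1320.
Since gcd(3833, -1320) = 1 the prime 3833 does not ramify.
Legendre symbol by Euler's criterion: (-330/3833) ≡ (-330)^1916 ≡ 1 (mod 3833), i.e. (-330/3833) = 1.
d is a quadratic residue mod p, hence 3833 splits in O_K.

p splits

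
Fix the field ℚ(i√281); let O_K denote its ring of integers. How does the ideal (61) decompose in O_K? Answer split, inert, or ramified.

remains prime (inert)

d = -281 ≡ 3 (mod 4), so O_K = ℤ[√-281] and disc(K) = 4d = -1124.
61 ∤ -1124, so 61 is unramified.
Legendre symbol by Euler's criterion: (-281/61) ≡ (-281)^30 ≡ 60 (mod 61), i.e. (-281/61) = -1.
(-281/61) = -1, so 61 is inert.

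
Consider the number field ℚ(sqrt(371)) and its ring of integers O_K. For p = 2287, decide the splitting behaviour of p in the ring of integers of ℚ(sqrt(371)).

p is inert

371 mod 4 = 3, hence disc K = 4·371 = 1484 and O_K = ℤ[√371].
Since gcd(2287, 1484) = 1 the prime 2287 does not ramify.
Euler's criterion: 371^1143 mod 2287 = 2286. Thus (371|2287) = -1.
d is a non-residue mod p, hence 2287 remains inert in O_K.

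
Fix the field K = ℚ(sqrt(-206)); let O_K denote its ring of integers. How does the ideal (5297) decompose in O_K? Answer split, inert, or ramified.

-206 mod 4 = 2, hence disc K = 4·(-206) = -824 and O_K = ℤ[√-206].
5297 ∤ -824, so 5297 is unramified.
Compute (-206/5297) via Euler: 5091^((5297-1)/2) mod 5297 = 5296, so (-206/5297) = -1.
d is a non-residue mod p, hence 5297 remains inert in O_K.

remains prime (inert)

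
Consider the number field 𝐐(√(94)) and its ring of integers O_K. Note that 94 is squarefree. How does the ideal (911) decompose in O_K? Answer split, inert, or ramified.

inert — (911) stays prime in O_K

Since 94 ≢ 1 mod 4, the ring of integers is ℤ[√94] with discriminant 4·94 = 376.
disc(K) = 376 is not divisible by 911; 911 is unramified.
Legendre symbol by Euler's criterion: (94/911) ≡ 94^455 ≡ 910 (mod 911), i.e. (94/911) = -1.
Legendre symbol -1 ⇒ 911 is inert.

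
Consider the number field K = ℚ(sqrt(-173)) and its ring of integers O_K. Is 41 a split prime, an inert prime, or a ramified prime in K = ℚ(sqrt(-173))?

split

d = -173 ≡ 3 (mod 4), so O_K = ℤ[√-173] and disc(K) = 4d = -692.
Since gcd(41, -692) = 1 the prime 41 does not ramify.
Euler's criterion: (-173)^20 mod 41 = 1. Thus (-173|41) = 1.
(-173/41) = 1, so 41 splits.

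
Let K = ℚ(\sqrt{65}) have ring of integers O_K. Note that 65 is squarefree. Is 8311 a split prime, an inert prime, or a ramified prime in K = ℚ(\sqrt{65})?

Since 65 ≡ 1 mod 4, the ring of integers is ℤ[(1+√65)/2] with discriminant 65.
Since gcd(8311, 65) = 1 the prime 8311 does not ramify.
Legendre symbol by Euler's criterion: (65/8311) ≡ 65^4155 ≡ 1 (mod 8311), i.e. (65/8311) = 1.
Legendre symbol 1 ⇒ 8311 is split.

split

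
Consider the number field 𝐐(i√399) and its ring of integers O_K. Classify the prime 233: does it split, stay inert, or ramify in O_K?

inert — (233) stays prime in O_K

d = -399 ≡ 1 (mod 4), so O_K = ℤ[(1+√-399)/2] and disc(K) = d = -399.
Since gcd(233, -399) = 1 the prime 233 does not ramify.
Euler's criterion: (-399)^116 mod 233 = 232. Thus (-399|233) = -1.
(-399/233) = -1, so 233 is inert.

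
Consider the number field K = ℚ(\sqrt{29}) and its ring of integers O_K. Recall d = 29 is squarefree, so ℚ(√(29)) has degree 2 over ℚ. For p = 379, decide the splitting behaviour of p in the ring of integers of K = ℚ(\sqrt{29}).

379 remains inert

29 mod 4 = 1, hence disc K = 29 and O_K = ℤ[(1+√29)/2].
379 ∤ 29, so 379 is unramified.
Euler's criterion: 29^189 mod 379 = 378. Thus (29|379) = -1.
Legendre symbol -1 ⇒ 379 is inert.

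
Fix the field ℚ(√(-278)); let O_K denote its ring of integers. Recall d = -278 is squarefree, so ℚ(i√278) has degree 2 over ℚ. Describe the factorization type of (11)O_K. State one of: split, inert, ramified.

p is inert

-278 mod 4 = 2, hence disc K = 4·(-278) = -1112 and O_K = ℤ[√-278].
disc(K) = -1112 is not divisible by 11; 11 is unramified.
(-278/11) = 8^5 mod 11 = 10, giving Legendre symbol -1.
Legendre symbol -1 ⇒ 11 is inert.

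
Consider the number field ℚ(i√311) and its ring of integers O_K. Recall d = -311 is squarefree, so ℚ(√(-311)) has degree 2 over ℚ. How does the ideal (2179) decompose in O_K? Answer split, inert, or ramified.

d = -311 ≡ 1 (mod 4), so O_K = ℤ[(1+√-311)/2] and disc(K) = d = -311.
disc(K) = -311 is not divisible by 2179; 2179 is unramified.
Euler's criterion: (-311)^1089 mod 2179 = 1. Thus (-311|2179) = 1.
Legendre symbol 1 ⇒ 2179 is split.

p splits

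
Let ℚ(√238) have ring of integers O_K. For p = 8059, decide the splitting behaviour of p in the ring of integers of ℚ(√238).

split — (8059) = 𝔭₁𝔭₂ with 𝔭₁ ≠ 𝔭₂

238 mod 4 = 2, hence disc K = 4·238 = 952 and O_K = ℤ[√238].
8059 ∤ 952, so 8059 is unramified.
(238/8059) = 238^4029 mod 8059 = 1, giving Legendre symbol 1.
(238/8059) = 1, so 8059 splits.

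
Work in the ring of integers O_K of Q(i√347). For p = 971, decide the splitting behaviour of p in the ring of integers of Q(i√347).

Since -347 ≡ 1 mod 4, the ring of integers is ℤ[(1+√-347)/2] with discriminant -347.
disc(K) = -347 is not divisible by 971; 971 is unramified.
Euler's criterion: (-347)^485 mod 971 = 1. Thus (-347|971) = 1.
Legendre symbol 1 ⇒ 971 is split.

971 splits in O_K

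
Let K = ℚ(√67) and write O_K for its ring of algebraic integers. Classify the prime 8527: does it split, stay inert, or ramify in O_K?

d = 67 ≡ 3 (mod 4), so O_K = ℤ[√67] and disc(K) = 4d = 268.
Since gcd(8527, 268) = 1 the prime 8527 does not ramify.
(67/8527) = 67^4263 mod 8527 = 1, giving Legendre symbol 1.
Legendre symbol 1 ⇒ 8527 is split.

split — (8527) = 𝔭₁𝔭₂ with 𝔭₁ ≠ 𝔭₂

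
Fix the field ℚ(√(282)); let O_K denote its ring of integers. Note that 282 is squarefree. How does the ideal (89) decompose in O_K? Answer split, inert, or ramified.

d = 282 ≡ 2 (mod 4), so O_K = ℤ[√282] and disc(K) = 4d = 1128.
Since gcd(89, 1128) = 1 the prime 89 does not ramify.
Euler's criterion: 282^44 mod 89 = 88. Thus (282|89) = -1.
(282/89) = -1, so 89 is inert.

remains prime (inert)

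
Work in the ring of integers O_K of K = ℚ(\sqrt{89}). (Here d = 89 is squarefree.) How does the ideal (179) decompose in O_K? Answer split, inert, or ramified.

89 mod 4 = 1, hence disc K = 89 and O_K = ℤ[(1+√89)/2].
179 ∤ 89, so 179 is unramified.
Euler's criterion: 89^89 mod 179 = 1. Thus (89|179) = 1.
(89/179) = 1, so 179 splits.

179 splits in O_K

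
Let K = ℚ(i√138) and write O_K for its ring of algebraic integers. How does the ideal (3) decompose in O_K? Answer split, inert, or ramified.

p ramifies

Since -138 ≢ 1 mod 4, the ring of integers is ℤ[√-138] with discriminant 4·(-138) = -552.
disc(K) = -552 = 3·(-184), so p = 3 is ramified.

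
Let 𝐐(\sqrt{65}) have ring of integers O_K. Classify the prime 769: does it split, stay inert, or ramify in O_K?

d = 65 ≡ 1 (mod 4), so O_K = ℤ[(1+√65)/2] and disc(K) = d = 65.
disc(K) = 65 is not divisible by 769; 769 is unramified.
(65/769) = 65^384 mod 769 = 768, giving Legendre symbol -1.
Legendre symbol -1 ⇒ 769 is inert.

p is inert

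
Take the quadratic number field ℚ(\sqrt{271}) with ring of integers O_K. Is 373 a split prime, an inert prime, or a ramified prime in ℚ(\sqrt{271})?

d = 271 ≡ 3 (mod 4), so O_K = ℤ[√271] and disc(K) = 4d = 1084.
disc(K) = 1084 is not divisible by 373; 373 is unramified.
Legendre symbol by Euler's criterion: (271/373) ≡ 271^186 ≡ 372 (mod 373), i.e. (271/373) = -1.
(271/373) = -1, so 373 is inert.

373 remains inert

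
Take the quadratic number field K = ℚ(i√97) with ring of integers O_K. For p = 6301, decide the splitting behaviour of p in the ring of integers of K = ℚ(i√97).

Since -97 ≢ 1 mod 4, the ring of integers is ℤ[√-97] with discriminant 4·(-97) = -388.
Since gcd(6301, -388) = 1 the prime 6301 does not ramify.
Compute (-97/6301) via Euler: 6204^((6301-1)/2) mod 6301 = 1, so (-97/6301) = 1.
Legendre symbol 1 ⇒ 6301 is split.

split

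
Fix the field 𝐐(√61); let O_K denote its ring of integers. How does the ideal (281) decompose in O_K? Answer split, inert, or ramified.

Since 61 ≡ 1 mod 4, the ring of integers is ℤ[(1+√61)/2] with discriminant 61.
disc(K) = 61 is not divisible by 281; 281 is unramified.
Compute (61/281) via Euler: 61^((281-1)/2) mod 281 = 280, so (61/281) = -1.
(61/281) = -1, so 281 is inert.

inert — (281) stays prime in O_K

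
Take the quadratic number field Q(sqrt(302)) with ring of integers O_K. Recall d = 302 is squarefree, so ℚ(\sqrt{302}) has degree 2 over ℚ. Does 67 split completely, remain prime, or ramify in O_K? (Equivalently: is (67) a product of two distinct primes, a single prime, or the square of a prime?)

Since 302 ≢ 1 mod 4, the ring of integers is ℤ[√302] with discriminant 4·302 = 1208.
Since gcd(67, 1208) = 1 the prime 67 does not ramify.
Compute (302/67) via Euler: 34^((67-1)/2) mod 67 = 66, so (302/67) = -1.
Legendre symbol -1 ⇒ 67 is inert.

inert — (67) stays prime in O_K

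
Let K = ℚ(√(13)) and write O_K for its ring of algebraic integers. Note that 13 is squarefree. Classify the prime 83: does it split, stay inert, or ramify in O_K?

Since 13 ≡ 1 mod 4, the ring of integers is ℤ[(1+√13)/2] with discriminant 13.
83 ∤ 13, so 83 is unramified.
Legendre symbol by Euler's criterion: (13/83) ≡ 13^41 ≡ 82 (mod 83), i.e. (13/83) = -1.
(13/83) = -1, so 83 is inert.

p is inert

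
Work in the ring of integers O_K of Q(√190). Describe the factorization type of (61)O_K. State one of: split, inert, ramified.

inert

Since 190 ≢ 1 mod 4, the ring of integers is ℤ[√190] with discriminant 4·190 = 760.
disc(K) = 760 is not divisible by 61; 61 is unramified.
Euler's criterion: 190^30 mod 61 = 60. Thus (190|61) = -1.
d is a non-residue mod p, hence 61 remains inert in O_K.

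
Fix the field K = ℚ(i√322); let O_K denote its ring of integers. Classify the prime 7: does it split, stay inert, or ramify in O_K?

Since -322 ≢ 1 mod 4, the ring of integers is ℤ[√-322] with discriminant 4·(-322) = -1288.
disc(K) = -1288 = 7·(-184), so p = 7 is ramified.

ramified — (7) = 𝔭²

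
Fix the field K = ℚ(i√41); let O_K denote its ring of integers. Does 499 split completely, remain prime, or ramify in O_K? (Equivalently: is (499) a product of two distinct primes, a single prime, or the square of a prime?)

split

-41 mod 4 = 3, hence disc K = 4·(-41) = -164 and O_K = ℤ[√-41].
Since gcd(499, -164) = 1 the prime 499 does not ramify.
Euler's criterion: (-41)^249 mod 499 = 1. Thus (-41|499) = 1.
(-41/499) = 1, so 499 splits.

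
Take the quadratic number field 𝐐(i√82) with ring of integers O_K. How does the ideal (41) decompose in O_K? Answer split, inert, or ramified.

ramified

Since -82 ≢ 1 mod 4, the ring of integers is ℤ[√-82] with discriminant 4·(-82) = -328.
disc(K) = -328 = 41·(-8), so p = 41 is ramified.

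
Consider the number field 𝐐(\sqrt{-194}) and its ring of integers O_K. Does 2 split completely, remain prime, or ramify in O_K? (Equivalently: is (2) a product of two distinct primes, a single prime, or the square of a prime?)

d = -194 ≡ 2 (mod 4), so O_K = ℤ[√-194] and disc(K) = 4d = -776.
Ramification test: 2 | -776. The prime 2 ramifies in K.

ramified — (2) = 𝔭²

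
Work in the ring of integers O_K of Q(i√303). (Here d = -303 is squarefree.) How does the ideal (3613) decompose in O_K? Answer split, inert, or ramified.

split — (3613) = 𝔭₁𝔭₂ with 𝔭₁ ≠ 𝔭₂

d = -303 ≡ 1 (mod 4), so O_K = ℤ[(1+√-303)/2] and disc(K) = d = -303.
Since gcd(3613, -303) = 1 the prime 3613 does not ramify.
Legendre symbol by Euler's criterion: (-303/3613) ≡ (-303)^1806 ≡ 1 (mod 3613), i.e. (-303/3613) = 1.
d is a quadratic residue mod p, hence 3613 splits in O_K.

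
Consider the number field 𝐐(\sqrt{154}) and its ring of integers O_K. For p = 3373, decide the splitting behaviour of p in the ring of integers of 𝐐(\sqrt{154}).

154 mod 4 = 2, hence disc K = 4·154 = 616 and O_K = ℤ[√154].
Since gcd(3373, 616) = 1 the prime 3373 does not ramify.
(154/3373) = 154^1686 mod 3373 = 3372, giving Legendre symbol -1.
(154/3373) = -1, so 3373 is inert.

inert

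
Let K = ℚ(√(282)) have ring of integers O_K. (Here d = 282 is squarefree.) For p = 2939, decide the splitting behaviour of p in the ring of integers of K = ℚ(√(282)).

Since 282 ≢ 1 mod 4, the ring of integers is ℤ[√282] with discriminant 4·282 = 1128.
2939 ∤ 1128, so 2939 is unramified.
Legendre symbol by Euler's criterion: (282/2939) ≡ 282^1469 ≡ 1 (mod 2939), i.e. (282/2939) = 1.
(282/2939) = 1, so 2939 splits.

splits completely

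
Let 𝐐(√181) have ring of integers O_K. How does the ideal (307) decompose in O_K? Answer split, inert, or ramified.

splits completely

d = 181 ≡ 1 (mod 4), so O_K = ℤ[(1+√181)/2] and disc(K) = d = 181.
307 ∤ 181, so 307 is unramified.
Legendre symbol by Euler's criterion: (181/307) ≡ 181^153 ≡ 1 (mod 307), i.e. (181/307) = 1.
(181/307) = 1, so 307 splits.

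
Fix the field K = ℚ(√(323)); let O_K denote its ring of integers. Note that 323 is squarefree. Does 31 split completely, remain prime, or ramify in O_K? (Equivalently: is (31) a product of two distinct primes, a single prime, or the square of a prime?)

inert

Since 323 ≢ 1 mod 4, the ring of integers is ℤ[√323] with discriminant 4·323 = 1292.
disc(K) = 1292 is not divisible by 31; 31 is unramified.
Legendre symbol by Euler's criterion: (323/31) ≡ 323^15 ≡ 30 (mod 31), i.e. (323/31) = -1.
Legendre symbol -1 ⇒ 31 is inert.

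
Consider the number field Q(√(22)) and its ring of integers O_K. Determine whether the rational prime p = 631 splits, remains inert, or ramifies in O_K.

22 mod 4 = 2, hence disc K = 4·22 = 88 and O_K = ℤ[√22].
631 ∤ 88, so 631 is unramified.
Compute (22/631) via Euler: 22^((631-1)/2) mod 631 = 630, so (22/631) = -1.
Legendre symbol -1 ⇒ 631 is inert.

p is inert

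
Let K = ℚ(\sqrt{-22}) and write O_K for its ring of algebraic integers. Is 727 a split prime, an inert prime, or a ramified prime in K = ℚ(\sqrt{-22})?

d = -22 ≡ 2 (mod 4), so O_K = ℤ[√-22] and disc(K) = 4d = -88.
727 ∤ -88, so 727 is unramified.
Legendre symbol by Euler's criterion: (-22/727) ≡ (-22)^363 ≡ 1 (mod 727), i.e. (-22/727) = 1.
d is a quadratic residue mod p, hence 727 splits in O_K.

splits completely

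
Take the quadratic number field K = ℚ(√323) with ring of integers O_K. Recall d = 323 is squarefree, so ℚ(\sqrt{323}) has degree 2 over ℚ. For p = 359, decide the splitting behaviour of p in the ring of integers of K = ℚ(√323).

d = 323 ≡ 3 (mod 4), so O_K = ℤ[√323] and disc(K) = 4d = 1292.
359 ∤ 1292, so 359 is unramified.
Legendre symbol by Euler's criterion: (323/359) ≡ 323^179 ≡ 358 (mod 359), i.e. (323/359) = -1.
d is a non-residue mod p, hence 359 remains inert in O_K.

inert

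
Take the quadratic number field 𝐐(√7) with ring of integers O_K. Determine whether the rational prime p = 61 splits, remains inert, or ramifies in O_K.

inert

Since 7 ≢ 1 mod 4, the ring of integers is ℤ[√7] with discriminant 4·7 = 28.
disc(K) = 28 is not divisible by 61; 61 is unramified.
Compute (7/61) via Euler: 7^((61-1)/2) mod 61 = 60, so (7/61) = -1.
(7/61) = -1, so 61 is inert.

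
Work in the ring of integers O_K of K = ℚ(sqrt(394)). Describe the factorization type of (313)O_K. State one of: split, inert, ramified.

split — (313) = 𝔭₁𝔭₂ with 𝔭₁ ≠ 𝔭₂

394 mod 4 = 2, hence disc K = 4·394 = 1576 and O_K = ℤ[√394].
Since gcd(313, 1576) = 1 the prime 313 does not ramify.
Euler's criterion: 394^156 mod 313 = 1. Thus (394|313) = 1.
Legendre symbol 1 ⇒ 313 is split.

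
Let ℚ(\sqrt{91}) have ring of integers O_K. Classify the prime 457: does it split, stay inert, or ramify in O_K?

remains prime (inert)

Since 91 ≢ 1 mod 4, the ring of integers is ℤ[√91] with discriminant 4·91 = 364.
457 ∤ 364, so 457 is unramified.
Compute (91/457) via Euler: 91^((457-1)/2) mod 457 = 456, so (91/457) = -1.
(91/457) = -1, so 457 is inert.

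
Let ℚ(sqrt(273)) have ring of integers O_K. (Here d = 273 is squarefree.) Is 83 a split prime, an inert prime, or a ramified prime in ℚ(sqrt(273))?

83 remains inert

d = 273 ≡ 1 (mod 4), so O_K = ℤ[(1+√273)/2] and disc(K) = d = 273.
Since gcd(83, 273) = 1 the prime 83 does not ramify.
Euler's criterion: 273^41 mod 83 = 82. Thus (273|83) = -1.
Legendre symbol -1 ⇒ 83 is inert.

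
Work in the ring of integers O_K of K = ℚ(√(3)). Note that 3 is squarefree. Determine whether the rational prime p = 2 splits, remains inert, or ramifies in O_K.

d = 3 ≡ 3 (mod 4), so O_K = ℤ[√3] and disc(K) = 4d = 12.
2 divides disc(K) = 12, so 2 ramifies.

ramifies in O_K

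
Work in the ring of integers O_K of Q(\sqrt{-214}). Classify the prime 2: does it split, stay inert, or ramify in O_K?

ramifies in O_K

d = -214 ≡ 2 (mod 4), so O_K = ℤ[√-214] and disc(K) = 4d = -856.
disc(K) = -856 = 2·(-428), so p = 2 is ramified.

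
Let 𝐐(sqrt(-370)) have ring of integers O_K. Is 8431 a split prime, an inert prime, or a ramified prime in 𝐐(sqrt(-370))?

split

-370 mod 4 = 2, hence disc K = 4·(-370) = -1480 and O_K = ℤ[√-370].
disc(K) = -1480 is not divisible by 8431; 8431 is unramified.
(-370/8431) = 8061^4215 mod 8431 = 1, giving Legendre symbol 1.
Legendre symbol 1 ⇒ 8431 is split.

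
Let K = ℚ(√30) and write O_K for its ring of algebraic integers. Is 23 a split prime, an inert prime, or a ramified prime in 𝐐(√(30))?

remains prime (inert)

d = 30 ≡ 2 (mod 4), so O_K = ℤ[√30] and disc(K) = 4d = 120.
Since gcd(23, 120) = 1 the prime 23 does not ramify.
Legendre symbol by Euler's criterion: (30/23) ≡ 30^11 ≡ 22 (mod 23), i.e. (30/23) = -1.
Legendre symbol -1 ⇒ 23 is inert.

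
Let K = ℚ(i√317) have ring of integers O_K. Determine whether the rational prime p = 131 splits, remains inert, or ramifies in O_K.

p is inert

d = -317 ≡ 3 (mod 4), so O_K = ℤ[√-317] and disc(K) = 4d = -1268.
disc(K) = -1268 is not divisible by 131; 131 is unramified.
(-317/131) = 76^65 mod 131 = 130, giving Legendre symbol -1.
d is a non-residue mod p, hence 131 remains inert in O_K.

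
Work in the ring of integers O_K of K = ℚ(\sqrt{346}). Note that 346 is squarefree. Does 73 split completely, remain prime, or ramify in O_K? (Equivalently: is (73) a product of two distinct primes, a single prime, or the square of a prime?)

split

d = 346 ≡ 2 (mod 4), so O_K = ℤ[√346] and disc(K) = 4d = 1384.
Since gcd(73, 1384) = 1 the prime 73 does not ramify.
Compute (346/73) via Euler: 54^((73-1)/2) mod 73 = 1, so (346/73) = 1.
(346/73) = 1, so 73 splits.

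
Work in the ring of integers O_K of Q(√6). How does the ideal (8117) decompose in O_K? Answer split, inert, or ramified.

d = 6 ≡ 2 (mod 4), so O_K = ℤ[√6] and disc(K) = 4d = 24.
Since gcd(8117, 24) = 1 the prime 8117 does not ramify.
Euler's criterion: 6^4058 mod 8117 = 1. Thus (6|8117) = 1.
Legendre symbol 1 ⇒ 8117 is split.

split — (8117) = 𝔭₁𝔭₂ with 𝔭₁ ≠ 𝔭₂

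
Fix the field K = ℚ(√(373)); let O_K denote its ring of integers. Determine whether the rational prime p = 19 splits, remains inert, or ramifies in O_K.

Since 373 ≡ 1 mod 4, the ring of integers is ℤ[(1+√373)/2] with discriminant 373.
disc(K) = 373 is not divisible by 19; 19 is unramified.
Legendre symbol by Euler's criterion: (373/19) ≡ 373^9 ≡ 18 (mod 19), i.e. (373/19) = -1.
d is a non-residue mod p, hence 19 remains inert in O_K.

remains prime (inert)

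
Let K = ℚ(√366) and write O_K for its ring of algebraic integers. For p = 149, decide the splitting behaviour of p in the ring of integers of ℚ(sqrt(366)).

p splits

Since 366 ≢ 1 mod 4, the ring of integers is ℤ[√366] with discriminant 4·366 = 1464.
149 ∤ 1464, so 149 is unramified.
Legendre symbol by Euler's criterion: (366/149) ≡ 366^74 ≡ 1 (mod 149), i.e. (366/149) = 1.
d is a quadratic residue mod p, hence 149 splits in O_K.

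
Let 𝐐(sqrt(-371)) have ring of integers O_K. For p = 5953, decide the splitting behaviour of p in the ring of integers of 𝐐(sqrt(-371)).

inert — (5953) stays prime in O_K

Since -371 ≡ 1 mod 4, the ring of integers is ℤ[(1+√-371)/2] with discriminant -371.
5953 ∤ -371, so 5953 is unramified.
(-371/5953) = 5582^2976 mod 5953 = 5952, giving Legendre symbol -1.
Legendre symbol -1 ⇒ 5953 is inert.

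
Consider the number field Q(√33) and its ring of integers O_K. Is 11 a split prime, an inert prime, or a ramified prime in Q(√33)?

11 is ramified

d = 33 ≡ 1 (mod 4), so O_K = ℤ[(1+√33)/2] and disc(K) = d = 33.
11 divides disc(K) = 33, so 11 ramifies.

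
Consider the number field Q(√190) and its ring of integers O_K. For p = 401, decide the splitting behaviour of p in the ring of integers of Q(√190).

Since 190 ≢ 1 mod 4, the ring of integers is ℤ[√190] with discriminant 4·190 = 760.
disc(K) = 760 is not divisible by 401; 401 is unramified.
Compute (190/401) via Euler: 190^((401-1)/2) mod 401 = 400, so (190/401) = -1.
(190/401) = -1, so 401 is inert.

401 remains inert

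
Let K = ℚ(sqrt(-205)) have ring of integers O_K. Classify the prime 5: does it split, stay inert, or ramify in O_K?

Since -205 ≢ 1 mod 4, the ring of integers is ℤ[√-205] with discriminant 4·(-205) = -820.
Ramification test: 5 | -820. The prime 5 ramifies in K.

ramified — (5) = 𝔭²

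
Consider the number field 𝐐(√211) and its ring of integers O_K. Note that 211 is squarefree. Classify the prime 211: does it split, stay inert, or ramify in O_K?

211 is ramified

Since 211 ≢ 1 mod 4, the ring of integers is ℤ[√211] with discriminant 4·211 = 844.
Ramification test: 211 | 844. The prime 211 ramifies in K.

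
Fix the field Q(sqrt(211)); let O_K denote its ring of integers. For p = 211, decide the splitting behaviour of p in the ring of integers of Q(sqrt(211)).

d = 211 ≡ 3 (mod 4), so O_K = ℤ[√211] and disc(K) = 4d = 844.
211 divides disc(K) = 844, so 211 ramifies.

ramifies in O_K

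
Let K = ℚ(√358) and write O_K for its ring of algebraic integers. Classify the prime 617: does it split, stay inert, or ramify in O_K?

split

d = 358 ≡ 2 (mod 4), so O_K = ℤ[√358] and disc(K) = 4d = 1432.
617 ∤ 1432, so 617 is unramified.
Euler's criterion: 358^308 mod 617 = 1. Thus (358|617) = 1.
Legendre symbol 1 ⇒ 617 is split.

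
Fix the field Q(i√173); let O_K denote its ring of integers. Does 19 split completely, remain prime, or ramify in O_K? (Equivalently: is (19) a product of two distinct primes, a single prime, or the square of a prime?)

d = -173 ≡ 3 (mod 4), so O_K = ℤ[√-173] and disc(K) = 4d = -692.
19 ∤ -692, so 19 is unramified.
Euler's criterion: (-173)^9 mod 19 = 1. Thus (-173|19) = 1.
d is a quadratic residue mod p, hence 19 splits in O_K.

split — (19) = 𝔭₁𝔭₂ with 𝔭₁ ≠ 𝔭₂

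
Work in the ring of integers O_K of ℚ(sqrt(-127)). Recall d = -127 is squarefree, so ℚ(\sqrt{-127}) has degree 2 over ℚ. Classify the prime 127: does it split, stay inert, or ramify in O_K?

127 is ramified

Since -127 ≡ 1 mod 4, the ring of integers is ℤ[(1+√-127)/2] with discriminant -127.
127 divides disc(K) = -127, so 127 ramifies.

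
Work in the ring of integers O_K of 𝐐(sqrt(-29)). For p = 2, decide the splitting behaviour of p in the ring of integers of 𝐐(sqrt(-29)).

2 is ramified

-29 mod 4 = 3, hence disc K = 4·(-29) = -116 and O_K = ℤ[√-29].
disc(K) = -116 = 2·(-58), so p = 2 is ramified.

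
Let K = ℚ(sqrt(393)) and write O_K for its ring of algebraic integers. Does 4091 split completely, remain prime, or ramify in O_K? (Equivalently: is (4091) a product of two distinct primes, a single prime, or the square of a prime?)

splits completely

Since 393 ≡ 1 mod 4, the ring of integers is ℤ[(1+√393)/2] with discriminant 393.
4091 ∤ 393, so 4091 is unramified.
Legendre symbol by Euler's criterion: (393/4091) ≡ 393^2045 ≡ 1 (mod 4091), i.e. (393/4091) = 1.
d is a quadratic residue mod p, hence 4091 splits in O_K.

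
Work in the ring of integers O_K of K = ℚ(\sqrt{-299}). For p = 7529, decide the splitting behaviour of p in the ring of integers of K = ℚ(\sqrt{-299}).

remains prime (inert)

Since -299 ≡ 1 mod 4, the ring of integers is ℤ[(1+√-299)/2] with discriminant -299.
7529 ∤ -299, so 7529 is unramified.
Compute (-299/7529) via Euler: 7230^((7529-1)/2) mod 7529 = 7528, so (-299/7529) = -1.
Legendre symbol -1 ⇒ 7529 is inert.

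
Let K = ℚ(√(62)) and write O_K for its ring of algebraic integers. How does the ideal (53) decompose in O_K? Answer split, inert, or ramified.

split

62 mod 4 = 2, hence disc K = 4·62 = 248 and O_K = ℤ[√62].
53 ∤ 248, so 53 is unramified.
Compute (62/53) via Euler: 9^((53-1)/2) mod 53 = 1, so (62/53) = 1.
d is a quadratic residue mod p, hence 53 splits in O_K.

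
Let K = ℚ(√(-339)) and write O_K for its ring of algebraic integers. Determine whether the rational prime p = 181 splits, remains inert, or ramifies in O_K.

-339 mod 4 = 1, hence disc K = -339 and O_K = ℤ[(1+√-339)/2].
Since gcd(181, -339) = 1 the prime 181 does not ramify.
(-339/181) = 23^90 mod 181 = 180, giving Legendre symbol -1.
Legendre symbol -1 ⇒ 181 is inert.

181 remains inert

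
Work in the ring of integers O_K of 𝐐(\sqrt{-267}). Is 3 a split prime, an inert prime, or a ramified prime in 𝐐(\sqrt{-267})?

d = -267 ≡ 1 (mod 4), so O_K = ℤ[(1+√-267)/2] and disc(K) = d = -267.
3 divides disc(K) = -267, so 3 ramifies.

ramified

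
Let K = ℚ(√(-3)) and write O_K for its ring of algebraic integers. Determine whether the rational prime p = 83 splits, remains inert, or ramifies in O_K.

inert — (83) stays prime in O_K

d = -3 ≡ 1 (mod 4), so O_K = ℤ[(1+√-3)/2] and disc(K) = d = -3.
disc(K) = -3 is not divisible by 83; 83 is unramified.
Compute (-3/83) via Euler: 80^((83-1)/2) mod 83 = 82, so (-3/83) = -1.
d is a non-residue mod p, hence 83 remains inert in O_K.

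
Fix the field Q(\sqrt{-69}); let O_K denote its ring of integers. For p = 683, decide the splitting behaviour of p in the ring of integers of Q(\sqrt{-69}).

Since -69 ≢ 1 mod 4, the ring of integers is ℤ[√-69] with discriminant 4·(-69) = -276.
disc(K) = -276 is not divisible by 683; 683 is unramified.
(-69/683) = 614^341 mod 683 = 1, giving Legendre symbol 1.
d is a quadratic residue mod p, hence 683 splits in O_K.

p splits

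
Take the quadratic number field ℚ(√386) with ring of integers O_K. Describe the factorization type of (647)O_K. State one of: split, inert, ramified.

386 mod 4 = 2, hence disc K = 4·386 = 1544 and O_K = ℤ[√386].
647 ∤ 1544, so 647 is unramified.
Legendre symbol by Euler's criterion: (386/647) ≡ 386^323 ≡ 646 (mod 647), i.e. (386/647) = -1.
Legendre symbol -1 ⇒ 647 is inert.

647 remains inert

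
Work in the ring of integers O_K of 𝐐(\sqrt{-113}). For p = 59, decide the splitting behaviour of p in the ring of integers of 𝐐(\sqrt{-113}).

-113 mod 4 = 3, hence disc K = 4·(-113) = -452 and O_K = ℤ[√-113].
Since gcd(59, -452) = 1 the prime 59 does not ramify.
Compute (-113/59) via Euler: 5^((59-1)/2) mod 59 = 1, so (-113/59) = 1.
(-113/59) = 1, so 59 splits.

splits completely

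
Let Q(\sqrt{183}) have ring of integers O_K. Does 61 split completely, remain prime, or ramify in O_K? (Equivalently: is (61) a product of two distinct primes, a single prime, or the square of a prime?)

p ramifies

d = 183 ≡ 3 (mod 4), so O_K = ℤ[√183] and disc(K) = 4d = 732.
Ramification test: 61 | 732. The prime 61 ramifies in K.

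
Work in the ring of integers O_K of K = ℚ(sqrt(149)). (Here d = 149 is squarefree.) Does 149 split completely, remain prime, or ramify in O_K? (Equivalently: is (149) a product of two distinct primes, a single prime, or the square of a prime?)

p ramifies

d = 149 ≡ 1 (mod 4), so O_K = ℤ[(1+√149)/2] and disc(K) = d = 149.
149 divides disc(K) = 149, so 149 ramifies.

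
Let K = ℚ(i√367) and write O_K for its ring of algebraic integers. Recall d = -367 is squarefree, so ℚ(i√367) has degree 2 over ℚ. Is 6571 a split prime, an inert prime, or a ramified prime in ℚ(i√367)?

-367 mod 4 = 1, hence disc K = -367 and O_K = ℤ[(1+√-367)/2].
disc(K) = -367 is not divisible by 6571; 6571 is unramified.
(-367/6571) = 6204^3285 mod 6571 = 1, giving Legendre symbol 1.
d is a quadratic residue mod p, hence 6571 splits in O_K.

split — (6571) = 𝔭₁𝔭₂ with 𝔭₁ ≠ 𝔭₂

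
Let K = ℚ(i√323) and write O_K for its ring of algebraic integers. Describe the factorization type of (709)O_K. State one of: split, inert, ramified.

remains prime (inert)

-323 mod 4 = 1, hence disc K = -323 and O_K = ℤ[(1+√-323)/2].
Since gcd(709, -323) = 1 the prime 709 does not ramify.
(-323/709) = 386^354 mod 709 = 708, giving Legendre symbol -1.
(-323/709) = -1, so 709 is inert.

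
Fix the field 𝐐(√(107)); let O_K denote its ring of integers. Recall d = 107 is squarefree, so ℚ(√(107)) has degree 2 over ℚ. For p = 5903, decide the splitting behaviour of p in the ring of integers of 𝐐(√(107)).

p splits

d = 107 ≡ 3 (mod 4), so O_K = ℤ[√107] and disc(K) = 4d = 428.
disc(K) = 428 is not divisible by 5903; 5903 is unramified.
Compute (107/5903) via Euler: 107^((5903-1)/2) mod 5903 = 1, so (107/5903) = 1.
(107/5903) = 1, so 5903 splits.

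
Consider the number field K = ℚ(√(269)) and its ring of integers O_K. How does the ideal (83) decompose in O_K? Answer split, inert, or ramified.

83 remains inert

269 mod 4 = 1, hence disc K = 269 and O_K = ℤ[(1+√269)/2].
Since gcd(83, 269) = 1 the prime 83 does not ramify.
Compute (269/83) via Euler: 20^((83-1)/2) mod 83 = 82, so (269/83) = -1.
d is a non-residue mod p, hence 83 remains inert in O_K.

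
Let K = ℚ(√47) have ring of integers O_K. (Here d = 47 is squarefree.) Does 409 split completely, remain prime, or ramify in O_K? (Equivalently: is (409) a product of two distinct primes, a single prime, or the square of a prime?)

47 mod 4 = 3, hence disc K = 4·47 = 188 and O_K = ℤ[√47].
Since gcd(409, 188) = 1 the prime 409 does not ramify.
Euler's criterion: 47^204 mod 409 = 408. Thus (47|409) = -1.
Legendre symbol -1 ⇒ 409 is inert.

409 remains inert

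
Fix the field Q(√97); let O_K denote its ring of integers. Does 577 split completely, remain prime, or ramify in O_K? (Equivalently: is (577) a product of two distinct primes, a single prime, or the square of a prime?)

remains prime (inert)

d = 97 ≡ 1 (mod 4), so O_K = ℤ[(1+√97)/2] and disc(K) = d = 97.
Since gcd(577, 97) = 1 the prime 577 does not ramify.
Compute (97/577) via Euler: 97^((577-1)/2) mod 577 = 576, so (97/577) = -1.
Legendre symbol -1 ⇒ 577 is inert.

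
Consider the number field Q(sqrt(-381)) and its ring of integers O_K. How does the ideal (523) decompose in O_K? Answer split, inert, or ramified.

remains prime (inert)

-381 mod 4 = 3, hence disc K = 4·(-381) = -1524 and O_K = ℤ[√-381].
523 ∤ -1524, so 523 is unramified.
(-381/523) = 142^261 mod 523 = 522, giving Legendre symbol -1.
Legendre symbol -1 ⇒ 523 is inert.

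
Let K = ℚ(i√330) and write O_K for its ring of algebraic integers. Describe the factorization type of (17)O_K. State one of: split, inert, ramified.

Since -330 ≢ 1 mod 4, the ring of integers is ℤ[√-330] with discriminant 4·(-330) = -1320.
17 ∤ -1320, so 17 is unramified.
Legendre symbol by Euler's criterion: (-330/17) ≡ (-330)^8 ≡ 16 (mod 17), i.e. (-330/17) = -1.
(-330/17) = -1, so 17 is inert.

inert — (17) stays prime in O_K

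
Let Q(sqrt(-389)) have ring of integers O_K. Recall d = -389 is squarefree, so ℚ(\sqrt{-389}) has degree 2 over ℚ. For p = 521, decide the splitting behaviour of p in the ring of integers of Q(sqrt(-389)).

p is inert

d = -389 ≡ 3 (mod 4), so O_K = ℤ[√-389] and disc(K) = 4d = -1556.
disc(K) = -1556 is not divisible by 521; 521 is unramified.
Euler's criterion: (-389)^260 mod 521 = 520. Thus (-389|521) = -1.
Legendre symbol -1 ⇒ 521 is inert.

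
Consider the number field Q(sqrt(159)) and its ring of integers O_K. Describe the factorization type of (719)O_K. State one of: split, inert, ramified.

d = 159 ≡ 3 (mod 4), so O_K = ℤ[√159] and disc(K) = 4d = 636.
719 ∤ 636, so 719 is unramified.
Compute (159/719) via Euler: 159^((719-1)/2) mod 719 = 718, so (159/719) = -1.
d is a non-residue mod p, hence 719 remains inert in O_K.

inert — (719) stays prime in O_K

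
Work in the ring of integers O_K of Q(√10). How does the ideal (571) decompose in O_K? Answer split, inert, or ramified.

10 mod 4 = 2, hence disc K = 4·10 = 40 and O_K = ℤ[√10].
disc(K) = 40 is not divisible by 571; 571 is unramified.
Legendre symbol by Euler's criterion: (10/571) ≡ 10^285 ≡ 570 (mod 571), i.e. (10/571) = -1.
Legendre symbol -1 ⇒ 571 is inert.

571 remains inert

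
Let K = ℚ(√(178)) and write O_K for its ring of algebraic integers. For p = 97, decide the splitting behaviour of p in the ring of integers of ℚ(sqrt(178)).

p splits

Since 178 ≢ 1 mod 4, the ring of integers is ℤ[√178] with discriminant 4·178 = 712.
disc(K) = 712 is not divisible by 97; 97 is unramified.
Legendre symbol by Euler's criterion: (178/97) ≡ 178^48 ≡ 1 (mod 97), i.e. (178/97) = 1.
d is a quadratic residue mod p, hence 97 splits in O_K.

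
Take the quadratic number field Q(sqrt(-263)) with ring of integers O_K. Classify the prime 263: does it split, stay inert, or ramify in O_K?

ramified — (263) = 𝔭²

d = -263 ≡ 1 (mod 4), so O_K = ℤ[(1+√-263)/2] and disc(K) = d = -263.
263 divides disc(K) = -263, so 263 ramifies.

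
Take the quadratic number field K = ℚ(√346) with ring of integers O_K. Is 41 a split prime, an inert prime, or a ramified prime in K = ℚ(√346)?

346 mod 4 = 2, hence disc K = 4·346 = 1384 and O_K = ℤ[√346].
disc(K) = 1384 is not divisible by 41; 41 is unramified.
(346/41) = 18^20 mod 41 = 1, giving Legendre symbol 1.
Legendre symbol 1 ⇒ 41 is split.

41 splits in O_K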